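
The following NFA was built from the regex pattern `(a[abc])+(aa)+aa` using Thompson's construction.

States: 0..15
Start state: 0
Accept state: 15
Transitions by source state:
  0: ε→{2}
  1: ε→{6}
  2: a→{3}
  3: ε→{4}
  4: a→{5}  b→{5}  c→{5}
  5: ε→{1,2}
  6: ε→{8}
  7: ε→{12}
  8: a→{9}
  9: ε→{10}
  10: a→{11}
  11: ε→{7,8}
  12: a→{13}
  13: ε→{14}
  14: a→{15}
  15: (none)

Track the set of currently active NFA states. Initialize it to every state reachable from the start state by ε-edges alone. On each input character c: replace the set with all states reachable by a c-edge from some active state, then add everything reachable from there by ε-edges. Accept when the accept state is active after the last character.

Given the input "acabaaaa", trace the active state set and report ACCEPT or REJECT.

S₀ = ε-closure({0}) = {0,2}
'a' @ 1: {3,4}
'c' @ 2: {1,2,5,6,8}
'a' @ 3: {3,4,9,10}
'b' @ 4: {1,2,5,6,8}
'a' @ 5: {3,4,9,10}
'a' @ 6: {1,2,5,6,7,8,11,12}
'a' @ 7: {3,4,9,10,13,14}
'a' @ 8: {1,2,5,6,7,8,11,12,15}  [accepting]
final: {1,2,5,6,7,8,11,12,15}; accept 15 in set

Answer: ACCEPT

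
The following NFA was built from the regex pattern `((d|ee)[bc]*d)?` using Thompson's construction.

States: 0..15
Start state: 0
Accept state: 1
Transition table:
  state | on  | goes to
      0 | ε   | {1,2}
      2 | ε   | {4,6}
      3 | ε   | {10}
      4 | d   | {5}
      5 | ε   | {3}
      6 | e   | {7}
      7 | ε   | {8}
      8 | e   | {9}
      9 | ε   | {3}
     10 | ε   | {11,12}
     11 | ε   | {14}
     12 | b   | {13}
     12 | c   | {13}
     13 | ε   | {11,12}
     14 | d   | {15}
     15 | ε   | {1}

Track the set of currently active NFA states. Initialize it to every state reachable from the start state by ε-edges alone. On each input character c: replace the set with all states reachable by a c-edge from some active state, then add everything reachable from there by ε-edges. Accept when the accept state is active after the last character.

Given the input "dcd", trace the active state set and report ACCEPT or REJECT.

Answer: ACCEPT

Trace:
start: ε-closure({0}) = {0,1,2,4,6}
'd' @ 1: {3,5,10,11,12,14}
'c' @ 2: {11,12,13,14}
'd' @ 3: {1,15}  [accepting]
end set {1,15} — state 1 in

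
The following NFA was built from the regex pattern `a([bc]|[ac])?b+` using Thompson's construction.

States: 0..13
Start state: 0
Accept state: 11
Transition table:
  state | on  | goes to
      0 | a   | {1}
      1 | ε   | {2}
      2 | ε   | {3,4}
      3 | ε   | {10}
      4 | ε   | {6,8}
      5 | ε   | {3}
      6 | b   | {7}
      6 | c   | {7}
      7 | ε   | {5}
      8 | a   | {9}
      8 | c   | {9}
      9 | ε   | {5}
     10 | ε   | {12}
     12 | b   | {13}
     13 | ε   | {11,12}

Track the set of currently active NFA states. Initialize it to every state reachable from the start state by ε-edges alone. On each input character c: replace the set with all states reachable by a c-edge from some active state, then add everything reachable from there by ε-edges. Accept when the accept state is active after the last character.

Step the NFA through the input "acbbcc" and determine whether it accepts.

Answer: REJECT

Derivation:
start: ε-closure({0}) = {0}
'a' @ 1: {1,2,3,4,6,8,10,12}
'c' @ 2: {3,5,7,9,10,12}
'b' @ 3: {11,12,13}  ✓accept
'b' @ 4: {11,12,13}  ✓accept
'c' @ 5: {}  — dead — no transitions
rest 'c' ignored (set empty)
end set {} — state 11 not in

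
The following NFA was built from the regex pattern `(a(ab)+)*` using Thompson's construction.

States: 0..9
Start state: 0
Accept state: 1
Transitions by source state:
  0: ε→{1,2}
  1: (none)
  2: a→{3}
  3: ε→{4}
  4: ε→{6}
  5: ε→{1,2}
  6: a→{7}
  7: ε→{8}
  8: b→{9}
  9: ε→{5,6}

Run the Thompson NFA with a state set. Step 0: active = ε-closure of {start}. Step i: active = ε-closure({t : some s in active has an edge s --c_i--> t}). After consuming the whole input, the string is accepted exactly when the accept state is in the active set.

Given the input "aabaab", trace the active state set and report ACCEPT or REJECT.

initial (ε-close {0}): {0,1,2}
'a' @ 1: {3,4,6}
'a' @ 2: {7,8}
'b' @ 3: {1,2,5,6,9}  [accepting]
'a' @ 4: {3,4,6,7,8}
'a' @ 5: {7,8}
'b' @ 6: {1,2,5,6,9}  [accepting]
end set {1,2,5,6,9} — state 1 in

Answer: ACCEPT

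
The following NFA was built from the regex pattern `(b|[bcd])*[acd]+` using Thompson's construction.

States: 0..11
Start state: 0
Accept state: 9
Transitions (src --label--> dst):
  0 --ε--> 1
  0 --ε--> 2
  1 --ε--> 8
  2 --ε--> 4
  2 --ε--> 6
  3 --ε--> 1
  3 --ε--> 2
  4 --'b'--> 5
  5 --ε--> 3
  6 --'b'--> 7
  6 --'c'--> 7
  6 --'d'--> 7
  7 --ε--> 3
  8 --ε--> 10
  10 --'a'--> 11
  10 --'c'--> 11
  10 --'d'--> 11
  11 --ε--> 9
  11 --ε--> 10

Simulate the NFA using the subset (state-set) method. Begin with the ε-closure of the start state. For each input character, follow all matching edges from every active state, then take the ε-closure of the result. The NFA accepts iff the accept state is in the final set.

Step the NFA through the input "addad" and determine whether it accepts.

Answer: ACCEPT

Trace:
S₀ = ε-closure({0}) = {0,1,2,4,6,8,10}
'a' @ 1: {9,10,11}  [accepting]
'd' @ 2: {9,10,11}  [accepting]
'd' @ 3: {9,10,11}  [accepting]
'a' @ 4: {9,10,11}  [accepting]
'd' @ 5: {9,10,11}  [accepting]
final: {9,10,11}; accept 9 in set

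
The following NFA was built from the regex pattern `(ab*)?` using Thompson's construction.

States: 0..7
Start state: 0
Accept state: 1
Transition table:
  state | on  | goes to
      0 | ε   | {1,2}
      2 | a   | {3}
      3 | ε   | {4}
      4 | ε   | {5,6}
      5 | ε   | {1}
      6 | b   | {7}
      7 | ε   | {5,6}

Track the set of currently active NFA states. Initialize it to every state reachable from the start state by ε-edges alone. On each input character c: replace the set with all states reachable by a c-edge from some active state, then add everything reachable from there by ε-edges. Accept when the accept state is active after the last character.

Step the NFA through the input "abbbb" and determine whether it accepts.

Answer: ACCEPT

Trace:
initial (ε-close {0}): {0,1,2}
'a' @ 1: {1,3,4,5,6}  (accept∈set)
'b' @ 2: {1,5,6,7}  (accept∈set)
'b' @ 3: {1,5,6,7}  (accept∈set)
'b' @ 4: {1,5,6,7}  (accept∈set)
'b' @ 5: {1,5,6,7}  (accept∈set)
end set {1,5,6,7} — state 1 in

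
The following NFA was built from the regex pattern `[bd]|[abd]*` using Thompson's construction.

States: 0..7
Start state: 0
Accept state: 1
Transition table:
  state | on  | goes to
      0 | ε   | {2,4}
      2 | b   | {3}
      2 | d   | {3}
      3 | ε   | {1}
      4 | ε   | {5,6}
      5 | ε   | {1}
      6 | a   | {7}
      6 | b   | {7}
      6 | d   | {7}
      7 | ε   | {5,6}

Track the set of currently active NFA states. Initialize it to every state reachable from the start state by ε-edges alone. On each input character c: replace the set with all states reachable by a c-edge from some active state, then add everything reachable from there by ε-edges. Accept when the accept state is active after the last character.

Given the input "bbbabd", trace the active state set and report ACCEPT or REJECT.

initial (ε-close {0}): {0,1,2,4,5,6}
'b' @ 1: {1,3,5,6,7}  ✓accept
'b' @ 2: {1,5,6,7}  ✓accept
'b' @ 3: {1,5,6,7}  ✓accept
'a' @ 4: {1,5,6,7}  ✓accept
'b' @ 5: {1,5,6,7}  ✓accept
'd' @ 6: {1,5,6,7}  ✓accept
after full input: {1,5,6,7}  (accept=1 in)

Answer: ACCEPT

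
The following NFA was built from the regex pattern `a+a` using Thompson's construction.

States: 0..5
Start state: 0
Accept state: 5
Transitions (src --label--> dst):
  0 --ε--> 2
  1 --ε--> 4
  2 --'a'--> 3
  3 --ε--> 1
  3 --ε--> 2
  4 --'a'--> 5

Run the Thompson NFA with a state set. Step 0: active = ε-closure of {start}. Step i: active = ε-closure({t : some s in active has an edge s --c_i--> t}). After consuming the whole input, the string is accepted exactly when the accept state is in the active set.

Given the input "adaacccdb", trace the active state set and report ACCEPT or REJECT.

start: ε-closure({0}) = {0,2}
'a' @ 1: {1,2,3,4}
'd' @ 2: {}  — dead — no transitions
rest 'aacccdb' ignored (set empty)
end set {} — state 5 not in

Answer: REJECT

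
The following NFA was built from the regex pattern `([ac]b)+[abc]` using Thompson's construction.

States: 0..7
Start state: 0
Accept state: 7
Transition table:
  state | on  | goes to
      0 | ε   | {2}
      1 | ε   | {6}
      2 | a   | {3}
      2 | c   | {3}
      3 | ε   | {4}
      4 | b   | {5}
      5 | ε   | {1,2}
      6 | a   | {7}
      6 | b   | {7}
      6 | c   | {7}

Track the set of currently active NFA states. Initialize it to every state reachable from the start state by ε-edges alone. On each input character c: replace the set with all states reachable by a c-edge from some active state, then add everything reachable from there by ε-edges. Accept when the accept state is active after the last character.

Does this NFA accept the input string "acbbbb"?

start: ε-closure({0}) = {0,2}
'a' @ 1: {3,4}
'c' @ 2: {}  — no active states
rest 'bbbb' ignored (set empty)
after full input: {}  (accept=7 not in)

Answer: REJECT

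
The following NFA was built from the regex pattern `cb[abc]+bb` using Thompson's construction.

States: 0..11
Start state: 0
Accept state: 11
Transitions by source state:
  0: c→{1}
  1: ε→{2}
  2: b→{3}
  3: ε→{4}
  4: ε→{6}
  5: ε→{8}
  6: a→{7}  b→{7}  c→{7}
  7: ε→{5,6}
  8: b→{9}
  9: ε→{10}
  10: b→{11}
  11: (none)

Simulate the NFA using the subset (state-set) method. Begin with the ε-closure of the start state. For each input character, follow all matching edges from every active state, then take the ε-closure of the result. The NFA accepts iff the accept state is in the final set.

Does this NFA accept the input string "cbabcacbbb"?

Answer: ACCEPT

Trace:
S₀ = ε-closure({0}) = {0}
'c' @ 1: {1,2}
'b' @ 2: {3,4,6}
'a' @ 3: {5,6,7,8}
'b' @ 4: {5,6,7,8,9,10}
'c' @ 5: {5,6,7,8}
'a' @ 6: {5,6,7,8}
'c' @ 7: {5,6,7,8}
'b' @ 8: {5,6,7,8,9,10}
'b' @ 9: {5,6,7,8,9,10,11}  [accepting]
'b' @ 10: {5,6,7,8,9,10,11}  [accepting]
final: {5,6,7,8,9,10,11}; accept 11 in set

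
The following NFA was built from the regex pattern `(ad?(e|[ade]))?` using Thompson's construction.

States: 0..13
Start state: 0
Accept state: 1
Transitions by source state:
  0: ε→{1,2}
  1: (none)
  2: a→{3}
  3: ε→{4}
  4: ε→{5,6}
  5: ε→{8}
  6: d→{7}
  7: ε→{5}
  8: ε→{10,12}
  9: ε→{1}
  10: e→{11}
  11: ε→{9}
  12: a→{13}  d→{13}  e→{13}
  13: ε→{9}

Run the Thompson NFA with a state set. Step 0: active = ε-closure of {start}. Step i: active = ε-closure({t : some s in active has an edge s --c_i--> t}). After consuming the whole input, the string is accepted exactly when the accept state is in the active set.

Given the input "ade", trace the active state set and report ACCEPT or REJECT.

start: ε-closure({0}) = {0,1,2}
'a' @ 1: {3,4,5,6,8,10,12}
'd' @ 2: {1,5,7,8,9,10,12,13}  [accepting]
'e' @ 3: {1,9,11,13}  [accepting]
after full input: {1,9,11,13}  (accept=1 in)

Answer: ACCEPT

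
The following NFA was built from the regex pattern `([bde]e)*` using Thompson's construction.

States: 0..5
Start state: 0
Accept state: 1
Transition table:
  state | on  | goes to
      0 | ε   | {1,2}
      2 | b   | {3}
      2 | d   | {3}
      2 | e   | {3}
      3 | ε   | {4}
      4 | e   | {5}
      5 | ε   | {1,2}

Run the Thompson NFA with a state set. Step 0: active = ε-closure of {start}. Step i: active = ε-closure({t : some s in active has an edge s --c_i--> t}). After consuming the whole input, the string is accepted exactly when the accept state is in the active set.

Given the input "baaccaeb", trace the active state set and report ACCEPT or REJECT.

initial (ε-close {0}): {0,1,2}
'b' @ 1: {3,4}
'a' @ 2: {}  — no active states
rest 'accaeb' ignored (set empty)
end set {} — state 1 not in

Answer: REJECT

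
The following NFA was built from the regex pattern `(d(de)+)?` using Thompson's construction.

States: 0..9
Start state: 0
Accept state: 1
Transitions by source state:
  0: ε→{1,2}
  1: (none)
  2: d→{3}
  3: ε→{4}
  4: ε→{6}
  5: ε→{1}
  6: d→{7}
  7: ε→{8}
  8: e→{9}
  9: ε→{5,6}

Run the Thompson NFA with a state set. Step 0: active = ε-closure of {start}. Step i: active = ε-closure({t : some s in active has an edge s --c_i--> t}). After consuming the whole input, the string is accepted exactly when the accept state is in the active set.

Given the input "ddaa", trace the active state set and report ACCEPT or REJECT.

Answer: REJECT

Steps:
S₀ = ε-closure({0}) = {0,1,2}
'd' @ 1: {3,4,6}
'd' @ 2: {7,8}
'a' @ 3: {}  — dead — no transitions
rest 'a' ignored (set empty)
after full input: {}  (accept=1 not in)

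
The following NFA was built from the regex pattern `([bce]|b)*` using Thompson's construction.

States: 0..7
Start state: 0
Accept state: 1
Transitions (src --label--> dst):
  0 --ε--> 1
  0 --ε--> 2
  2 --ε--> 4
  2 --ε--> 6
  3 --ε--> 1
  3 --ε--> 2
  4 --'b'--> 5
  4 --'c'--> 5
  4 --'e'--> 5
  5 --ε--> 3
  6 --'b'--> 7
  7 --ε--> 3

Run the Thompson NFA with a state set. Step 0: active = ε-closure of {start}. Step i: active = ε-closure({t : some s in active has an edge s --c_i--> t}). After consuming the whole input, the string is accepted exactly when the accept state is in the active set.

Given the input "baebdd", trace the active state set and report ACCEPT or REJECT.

Answer: REJECT

Steps:
initial (ε-close {0}): {0,1,2,4,6}
'b' @ 1: {1,2,3,4,5,6,7}  ✓accept
'a' @ 2: {}  — dead — no transitions
rest 'ebdd' ignored (set empty)
after full input: {}  (accept=1 not in)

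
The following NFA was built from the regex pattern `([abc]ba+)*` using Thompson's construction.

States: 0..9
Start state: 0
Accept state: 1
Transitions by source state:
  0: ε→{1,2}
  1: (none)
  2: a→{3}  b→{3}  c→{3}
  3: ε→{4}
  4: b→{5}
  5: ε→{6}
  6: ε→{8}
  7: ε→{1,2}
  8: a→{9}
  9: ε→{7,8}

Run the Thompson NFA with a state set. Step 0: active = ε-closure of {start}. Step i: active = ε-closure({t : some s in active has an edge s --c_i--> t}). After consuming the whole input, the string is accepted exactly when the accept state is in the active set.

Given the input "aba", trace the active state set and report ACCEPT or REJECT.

start: ε-closure({0}) = {0,1,2}
'a' @ 1: {3,4}
'b' @ 2: {5,6,8}
'a' @ 3: {1,2,7,8,9}  [accepting]
final: {1,2,7,8,9}; accept 1 in set

Answer: ACCEPT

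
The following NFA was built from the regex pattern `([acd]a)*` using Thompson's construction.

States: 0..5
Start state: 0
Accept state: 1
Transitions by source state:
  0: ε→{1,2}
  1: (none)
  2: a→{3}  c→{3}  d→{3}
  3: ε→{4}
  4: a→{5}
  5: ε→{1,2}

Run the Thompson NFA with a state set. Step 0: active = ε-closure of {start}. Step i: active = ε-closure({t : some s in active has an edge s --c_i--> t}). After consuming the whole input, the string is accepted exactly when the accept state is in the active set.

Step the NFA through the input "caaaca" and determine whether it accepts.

initial (ε-close {0}): {0,1,2}
'c' @ 1: {3,4}
'a' @ 2: {1,2,5}  ✓accept
'a' @ 3: {3,4}
'a' @ 4: {1,2,5}  ✓accept
'c' @ 5: {3,4}
'a' @ 6: {1,2,5}  ✓accept
after full input: {1,2,5}  (accept=1 in)

Answer: ACCEPT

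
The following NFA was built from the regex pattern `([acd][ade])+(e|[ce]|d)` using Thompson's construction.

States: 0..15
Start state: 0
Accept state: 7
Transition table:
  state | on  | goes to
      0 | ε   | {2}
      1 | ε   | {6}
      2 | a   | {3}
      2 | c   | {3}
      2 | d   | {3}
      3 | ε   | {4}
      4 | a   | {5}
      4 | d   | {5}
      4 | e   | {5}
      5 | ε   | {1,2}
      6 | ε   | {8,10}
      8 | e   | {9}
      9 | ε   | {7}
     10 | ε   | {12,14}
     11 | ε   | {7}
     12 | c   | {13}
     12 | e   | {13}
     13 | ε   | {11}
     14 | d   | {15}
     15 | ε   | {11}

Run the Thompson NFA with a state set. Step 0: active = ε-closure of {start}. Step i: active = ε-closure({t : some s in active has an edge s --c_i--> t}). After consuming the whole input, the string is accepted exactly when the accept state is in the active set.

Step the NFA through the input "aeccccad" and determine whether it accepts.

start: ε-closure({0}) = {0,2}
'a' @ 1: {3,4}
'e' @ 2: {1,2,5,6,8,10,12,14}
'c' @ 3: {3,4,7,11,13}  ✓accept
'c' @ 4: {}  — state set empty
rest 'ccad' ignored (set empty)
final: {}; accept 7 not in set

Answer: REJECT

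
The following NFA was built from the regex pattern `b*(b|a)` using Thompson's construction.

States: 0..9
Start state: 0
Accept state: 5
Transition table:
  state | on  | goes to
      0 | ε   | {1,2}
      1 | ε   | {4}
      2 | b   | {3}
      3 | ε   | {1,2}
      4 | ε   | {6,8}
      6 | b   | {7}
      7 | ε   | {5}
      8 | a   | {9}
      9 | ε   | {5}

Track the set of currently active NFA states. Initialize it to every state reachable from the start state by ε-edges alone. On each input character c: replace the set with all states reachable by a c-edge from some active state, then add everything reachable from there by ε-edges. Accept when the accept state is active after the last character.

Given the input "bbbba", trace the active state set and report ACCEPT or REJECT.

Answer: ACCEPT

Derivation:
initial (ε-close {0}): {0,1,2,4,6,8}
'b' @ 1: {1,2,3,4,5,6,7,8}  ✓accept
'b' @ 2: {1,2,3,4,5,6,7,8}  ✓accept
'b' @ 3: {1,2,3,4,5,6,7,8}  ✓accept
'b' @ 4: {1,2,3,4,5,6,7,8}  ✓accept
'a' @ 5: {5,9}  ✓accept
after full input: {5,9}  (accept=5 in)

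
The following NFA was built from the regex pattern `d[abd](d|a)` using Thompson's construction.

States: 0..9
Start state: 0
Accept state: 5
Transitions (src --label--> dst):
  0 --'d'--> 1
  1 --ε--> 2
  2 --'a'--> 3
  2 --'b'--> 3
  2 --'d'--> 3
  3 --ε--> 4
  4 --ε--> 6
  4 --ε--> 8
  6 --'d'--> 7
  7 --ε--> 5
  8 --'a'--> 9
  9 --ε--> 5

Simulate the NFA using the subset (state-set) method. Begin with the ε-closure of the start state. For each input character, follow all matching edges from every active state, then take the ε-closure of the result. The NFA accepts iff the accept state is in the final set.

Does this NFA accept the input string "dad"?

Answer: ACCEPT

Derivation:
start: ε-closure({0}) = {0}
'd' @ 1: {1,2}
'a' @ 2: {3,4,6,8}
'd' @ 3: {5,7}  [accepting]
final: {5,7}; accept 5 in set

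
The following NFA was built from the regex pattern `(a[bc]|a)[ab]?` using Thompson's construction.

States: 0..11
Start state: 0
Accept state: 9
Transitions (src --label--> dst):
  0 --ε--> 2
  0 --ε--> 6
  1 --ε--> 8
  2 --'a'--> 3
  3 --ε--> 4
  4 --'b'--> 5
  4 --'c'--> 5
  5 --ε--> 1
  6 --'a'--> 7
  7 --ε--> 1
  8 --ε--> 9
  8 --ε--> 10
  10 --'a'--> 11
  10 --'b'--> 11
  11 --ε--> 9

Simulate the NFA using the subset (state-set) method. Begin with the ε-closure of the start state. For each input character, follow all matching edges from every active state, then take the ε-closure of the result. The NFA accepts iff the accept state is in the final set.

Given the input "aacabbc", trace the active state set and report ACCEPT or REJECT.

S₀ = ε-closure({0}) = {0,2,6}
'a' @ 1: {1,3,4,7,8,9,10}  [accepting]
'a' @ 2: {9,11}  [accepting]
'c' @ 3: {}  — no active states
rest 'abbc' ignored (set empty)
end set {} — state 9 not in

Answer: REJECT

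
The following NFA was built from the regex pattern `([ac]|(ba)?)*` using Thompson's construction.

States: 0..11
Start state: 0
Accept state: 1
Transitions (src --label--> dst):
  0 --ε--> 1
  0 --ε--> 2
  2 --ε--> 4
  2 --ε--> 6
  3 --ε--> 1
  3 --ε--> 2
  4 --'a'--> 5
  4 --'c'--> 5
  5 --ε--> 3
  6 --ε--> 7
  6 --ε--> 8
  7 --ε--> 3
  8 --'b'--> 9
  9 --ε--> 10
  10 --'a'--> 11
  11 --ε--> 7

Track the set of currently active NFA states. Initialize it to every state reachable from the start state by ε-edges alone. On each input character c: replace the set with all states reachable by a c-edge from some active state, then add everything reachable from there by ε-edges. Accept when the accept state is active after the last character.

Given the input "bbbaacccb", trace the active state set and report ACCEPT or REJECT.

Answer: REJECT

Derivation:
S₀ = ε-closure({0}) = {0,1,2,3,4,6,7,8}
'b' @ 1: {9,10}
'b' @ 2: {}  — no active states
rest 'baacccb' ignored (set empty)
final: {}; accept 1 not in set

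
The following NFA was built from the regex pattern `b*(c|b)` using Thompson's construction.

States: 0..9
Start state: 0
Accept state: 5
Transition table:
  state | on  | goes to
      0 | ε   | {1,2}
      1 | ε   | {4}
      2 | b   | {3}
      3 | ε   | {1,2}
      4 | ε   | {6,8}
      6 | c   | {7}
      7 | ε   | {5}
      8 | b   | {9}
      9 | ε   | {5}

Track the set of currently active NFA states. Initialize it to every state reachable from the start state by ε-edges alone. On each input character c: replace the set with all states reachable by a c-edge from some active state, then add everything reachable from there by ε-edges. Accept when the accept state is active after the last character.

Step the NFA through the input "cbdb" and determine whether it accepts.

S₀ = ε-closure({0}) = {0,1,2,4,6,8}
'c' @ 1: {5,7}  ✓accept
'b' @ 2: {}  — no active states
rest 'db' ignored (set empty)
after full input: {}  (accept=5 not in)

Answer: REJECT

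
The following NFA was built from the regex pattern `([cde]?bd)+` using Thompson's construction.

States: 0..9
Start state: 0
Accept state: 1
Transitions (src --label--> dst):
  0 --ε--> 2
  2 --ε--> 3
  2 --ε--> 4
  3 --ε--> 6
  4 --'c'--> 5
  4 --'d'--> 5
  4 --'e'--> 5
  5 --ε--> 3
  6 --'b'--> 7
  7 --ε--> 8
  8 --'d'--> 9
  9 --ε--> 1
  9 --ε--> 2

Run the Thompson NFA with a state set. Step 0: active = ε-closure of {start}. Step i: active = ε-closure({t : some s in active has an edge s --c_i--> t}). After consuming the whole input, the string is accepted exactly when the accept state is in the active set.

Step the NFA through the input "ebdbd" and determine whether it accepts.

Answer: ACCEPT

Derivation:
start: ε-closure({0}) = {0,2,3,4,6}
'e' @ 1: {3,5,6}
'b' @ 2: {7,8}
'd' @ 3: {1,2,3,4,6,9}  ✓accept
'b' @ 4: {7,8}
'd' @ 5: {1,2,3,4,6,9}  ✓accept
end set {1,2,3,4,6,9} — state 1 in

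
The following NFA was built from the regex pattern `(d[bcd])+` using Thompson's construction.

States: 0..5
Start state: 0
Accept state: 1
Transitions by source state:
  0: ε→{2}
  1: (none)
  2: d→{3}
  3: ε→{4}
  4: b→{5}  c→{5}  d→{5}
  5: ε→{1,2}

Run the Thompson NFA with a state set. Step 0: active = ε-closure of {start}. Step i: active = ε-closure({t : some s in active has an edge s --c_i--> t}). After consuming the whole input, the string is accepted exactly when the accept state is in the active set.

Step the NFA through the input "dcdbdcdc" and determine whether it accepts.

Answer: ACCEPT

Derivation:
start: ε-closure({0}) = {0,2}
'd' @ 1: {3,4}
'c' @ 2: {1,2,5}  (accept∈set)
'd' @ 3: {3,4}
'b' @ 4: {1,2,5}  (accept∈set)
'd' @ 5: {3,4}
'c' @ 6: {1,2,5}  (accept∈set)
'd' @ 7: {3,4}
'c' @ 8: {1,2,5}  (accept∈set)
end set {1,2,5} — state 1 in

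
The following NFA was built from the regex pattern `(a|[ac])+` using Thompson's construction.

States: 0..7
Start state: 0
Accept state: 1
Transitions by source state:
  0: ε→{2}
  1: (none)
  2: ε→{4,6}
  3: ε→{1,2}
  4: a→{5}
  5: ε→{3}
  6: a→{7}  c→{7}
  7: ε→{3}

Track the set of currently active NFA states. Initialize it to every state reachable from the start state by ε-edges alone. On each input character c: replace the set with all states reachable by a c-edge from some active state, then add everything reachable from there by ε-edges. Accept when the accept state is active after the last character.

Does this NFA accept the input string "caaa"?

start: ε-closure({0}) = {0,2,4,6}
'c' @ 1: {1,2,3,4,6,7}  ✓accept
'a' @ 2: {1,2,3,4,5,6,7}  ✓accept
'a' @ 3: {1,2,3,4,5,6,7}  ✓accept
'a' @ 4: {1,2,3,4,5,6,7}  ✓accept
after full input: {1,2,3,4,5,6,7}  (accept=1 in)

Answer: ACCEPT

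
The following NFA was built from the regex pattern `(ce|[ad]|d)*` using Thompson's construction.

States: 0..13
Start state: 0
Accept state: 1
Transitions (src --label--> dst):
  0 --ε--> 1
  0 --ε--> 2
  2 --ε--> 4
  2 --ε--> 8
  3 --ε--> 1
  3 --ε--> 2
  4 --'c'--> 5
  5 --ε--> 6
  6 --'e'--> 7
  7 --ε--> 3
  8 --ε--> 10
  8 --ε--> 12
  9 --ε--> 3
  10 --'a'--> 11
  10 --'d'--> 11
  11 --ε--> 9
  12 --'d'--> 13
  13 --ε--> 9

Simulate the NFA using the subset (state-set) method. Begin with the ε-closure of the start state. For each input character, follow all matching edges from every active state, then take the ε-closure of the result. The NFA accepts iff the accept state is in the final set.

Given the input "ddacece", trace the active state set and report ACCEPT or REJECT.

Answer: ACCEPT

Trace:
start: ε-closure({0}) = {0,1,2,4,8,10,12}
'd' @ 1: {1,2,3,4,8,9,10,11,12,13}  [accepting]
'd' @ 2: {1,2,3,4,8,9,10,11,12,13}  [accepting]
'a' @ 3: {1,2,3,4,8,9,10,11,12}  [accepting]
'c' @ 4: {5,6}
'e' @ 5: {1,2,3,4,7,8,10,12}  [accepting]
'c' @ 6: {5,6}
'e' @ 7: {1,2,3,4,7,8,10,12}  [accepting]
final: {1,2,3,4,7,8,10,12}; accept 1 in set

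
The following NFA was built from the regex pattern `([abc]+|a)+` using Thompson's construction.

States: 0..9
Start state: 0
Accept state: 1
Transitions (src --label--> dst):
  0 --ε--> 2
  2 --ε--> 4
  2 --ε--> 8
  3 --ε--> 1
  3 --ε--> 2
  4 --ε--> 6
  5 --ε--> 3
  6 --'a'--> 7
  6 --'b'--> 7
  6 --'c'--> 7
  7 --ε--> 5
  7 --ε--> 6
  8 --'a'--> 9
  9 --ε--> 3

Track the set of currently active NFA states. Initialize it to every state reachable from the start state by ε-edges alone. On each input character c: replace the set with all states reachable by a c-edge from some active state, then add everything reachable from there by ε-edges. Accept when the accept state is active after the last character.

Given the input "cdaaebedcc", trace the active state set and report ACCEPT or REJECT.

S₀ = ε-closure({0}) = {0,2,4,6,8}
'c' @ 1: {1,2,3,4,5,6,7,8}  [accepting]
'd' @ 2: {}  — state set empty
rest 'aaebedcc' ignored (set empty)
final: {}; accept 1 not in set

Answer: REJECT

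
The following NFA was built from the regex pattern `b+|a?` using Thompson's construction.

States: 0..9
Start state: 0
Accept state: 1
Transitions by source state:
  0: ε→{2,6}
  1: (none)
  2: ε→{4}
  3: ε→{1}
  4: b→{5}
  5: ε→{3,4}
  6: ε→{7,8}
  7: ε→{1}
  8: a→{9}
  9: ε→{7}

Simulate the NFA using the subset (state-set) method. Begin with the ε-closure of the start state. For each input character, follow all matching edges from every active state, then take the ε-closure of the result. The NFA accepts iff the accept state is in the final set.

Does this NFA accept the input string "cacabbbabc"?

S₀ = ε-closure({0}) = {0,1,2,4,6,7,8}
'c' @ 1: {}  — dead — no transitions
rest 'acabbbabc' ignored (set empty)
end set {} — state 1 not in

Answer: REJECT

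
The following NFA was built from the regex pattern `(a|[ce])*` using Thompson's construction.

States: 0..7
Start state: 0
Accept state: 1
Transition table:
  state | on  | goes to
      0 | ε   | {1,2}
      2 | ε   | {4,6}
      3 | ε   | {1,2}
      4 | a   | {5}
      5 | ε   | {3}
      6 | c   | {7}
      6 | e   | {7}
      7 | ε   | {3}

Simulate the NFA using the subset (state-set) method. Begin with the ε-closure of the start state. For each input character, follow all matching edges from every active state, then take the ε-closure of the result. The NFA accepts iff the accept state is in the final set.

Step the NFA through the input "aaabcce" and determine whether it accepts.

Answer: REJECT

Trace:
start: ε-closure({0}) = {0,1,2,4,6}
'a' @ 1: {1,2,3,4,5,6}  [accepting]
'a' @ 2: {1,2,3,4,5,6}  [accepting]
'a' @ 3: {1,2,3,4,5,6}  [accepting]
'b' @ 4: {}  — dead — no transitions
rest 'cce' ignored (set empty)
final: {}; accept 1 not in set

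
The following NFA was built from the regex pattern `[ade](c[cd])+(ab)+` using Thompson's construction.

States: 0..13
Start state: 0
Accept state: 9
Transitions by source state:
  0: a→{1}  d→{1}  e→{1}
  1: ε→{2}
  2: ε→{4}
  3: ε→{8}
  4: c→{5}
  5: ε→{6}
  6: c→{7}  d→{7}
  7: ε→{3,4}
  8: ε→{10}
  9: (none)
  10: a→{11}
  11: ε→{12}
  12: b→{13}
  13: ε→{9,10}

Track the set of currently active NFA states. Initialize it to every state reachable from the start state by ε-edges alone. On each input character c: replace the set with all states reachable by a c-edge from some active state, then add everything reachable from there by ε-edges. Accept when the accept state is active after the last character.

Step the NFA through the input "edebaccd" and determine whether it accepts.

Answer: REJECT

Steps:
initial (ε-close {0}): {0}
'e' @ 1: {1,2,4}
'd' @ 2: {}  — state set empty
rest 'ebaccd' ignored (set empty)
final: {}; accept 9 not in set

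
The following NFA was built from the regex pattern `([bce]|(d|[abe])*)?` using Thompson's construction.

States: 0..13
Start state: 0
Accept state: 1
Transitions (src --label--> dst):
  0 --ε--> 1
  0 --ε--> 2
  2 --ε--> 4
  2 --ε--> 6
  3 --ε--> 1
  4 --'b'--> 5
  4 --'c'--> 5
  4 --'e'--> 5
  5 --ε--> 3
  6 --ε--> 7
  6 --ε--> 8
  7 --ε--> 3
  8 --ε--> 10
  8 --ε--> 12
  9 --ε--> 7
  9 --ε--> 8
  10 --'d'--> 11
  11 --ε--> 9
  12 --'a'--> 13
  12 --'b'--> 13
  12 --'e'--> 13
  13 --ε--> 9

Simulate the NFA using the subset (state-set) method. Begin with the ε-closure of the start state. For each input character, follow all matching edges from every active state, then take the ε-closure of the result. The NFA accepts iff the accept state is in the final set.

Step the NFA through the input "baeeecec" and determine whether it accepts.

Answer: REJECT

Derivation:
initial (ε-close {0}): {0,1,2,3,4,6,7,8,10,12}
'b' @ 1: {1,3,5,7,8,9,10,12,13}  ✓accept
'a' @ 2: {1,3,7,8,9,10,12,13}  ✓accept
'e' @ 3: {1,3,7,8,9,10,12,13}  ✓accept
'e' @ 4: {1,3,7,8,9,10,12,13}  ✓accept
'e' @ 5: {1,3,7,8,9,10,12,13}  ✓accept
'c' @ 6: {}  — state set empty
rest 'ec' ignored (set empty)
final: {}; accept 1 not in set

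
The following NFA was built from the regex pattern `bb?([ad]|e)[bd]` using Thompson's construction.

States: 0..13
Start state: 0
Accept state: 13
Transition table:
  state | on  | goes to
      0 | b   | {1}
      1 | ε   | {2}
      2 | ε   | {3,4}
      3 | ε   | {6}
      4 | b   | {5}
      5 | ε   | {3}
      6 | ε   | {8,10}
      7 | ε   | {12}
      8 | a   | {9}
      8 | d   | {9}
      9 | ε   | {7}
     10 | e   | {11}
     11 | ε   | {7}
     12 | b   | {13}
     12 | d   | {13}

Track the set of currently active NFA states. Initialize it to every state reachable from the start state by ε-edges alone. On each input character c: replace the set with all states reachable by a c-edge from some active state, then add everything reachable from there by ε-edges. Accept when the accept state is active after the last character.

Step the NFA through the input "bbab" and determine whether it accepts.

Answer: ACCEPT

Trace:
start: ε-closure({0}) = {0}
'b' @ 1: {1,2,3,4,6,8,10}
'b' @ 2: {3,5,6,8,10}
'a' @ 3: {7,9,12}
'b' @ 4: {13}  [accepting]
end set {13} — state 13 in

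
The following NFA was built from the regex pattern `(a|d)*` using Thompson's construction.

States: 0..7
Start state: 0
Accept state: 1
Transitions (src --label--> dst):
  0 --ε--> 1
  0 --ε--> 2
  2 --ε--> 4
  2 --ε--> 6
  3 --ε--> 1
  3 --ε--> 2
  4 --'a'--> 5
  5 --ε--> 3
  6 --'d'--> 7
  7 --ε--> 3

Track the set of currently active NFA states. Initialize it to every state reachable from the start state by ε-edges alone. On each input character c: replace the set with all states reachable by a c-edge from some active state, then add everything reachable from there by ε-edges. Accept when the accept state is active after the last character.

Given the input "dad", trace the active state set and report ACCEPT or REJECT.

initial (ε-close {0}): {0,1,2,4,6}
'd' @ 1: {1,2,3,4,6,7}  ✓accept
'a' @ 2: {1,2,3,4,5,6}  ✓accept
'd' @ 3: {1,2,3,4,6,7}  ✓accept
final: {1,2,3,4,6,7}; accept 1 in set

Answer: ACCEPT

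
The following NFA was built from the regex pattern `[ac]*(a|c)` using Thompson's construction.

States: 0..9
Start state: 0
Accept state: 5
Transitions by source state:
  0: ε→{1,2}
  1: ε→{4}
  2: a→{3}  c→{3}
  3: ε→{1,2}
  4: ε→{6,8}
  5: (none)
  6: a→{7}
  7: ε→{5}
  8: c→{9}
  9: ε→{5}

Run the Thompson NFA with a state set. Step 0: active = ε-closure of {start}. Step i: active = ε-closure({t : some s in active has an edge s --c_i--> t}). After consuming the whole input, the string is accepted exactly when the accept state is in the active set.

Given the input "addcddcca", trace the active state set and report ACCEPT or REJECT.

start: ε-closure({0}) = {0,1,2,4,6,8}
'a' @ 1: {1,2,3,4,5,6,7,8}  [accepting]
'd' @ 2: {}  — no active states
rest 'dcddcca' ignored (set empty)
end set {} — state 5 not in

Answer: REJECT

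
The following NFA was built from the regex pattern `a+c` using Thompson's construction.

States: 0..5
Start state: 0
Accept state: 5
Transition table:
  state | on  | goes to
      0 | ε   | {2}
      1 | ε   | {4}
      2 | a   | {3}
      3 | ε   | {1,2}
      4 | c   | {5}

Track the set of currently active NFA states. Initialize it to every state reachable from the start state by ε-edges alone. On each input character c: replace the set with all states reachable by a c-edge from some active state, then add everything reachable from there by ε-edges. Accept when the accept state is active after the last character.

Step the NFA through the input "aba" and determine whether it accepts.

Answer: REJECT

Trace:
start: ε-closure({0}) = {0,2}
'a' @ 1: {1,2,3,4}
'b' @ 2: {}  — no active states
rest 'a' ignored (set empty)
end set {} — state 5 not in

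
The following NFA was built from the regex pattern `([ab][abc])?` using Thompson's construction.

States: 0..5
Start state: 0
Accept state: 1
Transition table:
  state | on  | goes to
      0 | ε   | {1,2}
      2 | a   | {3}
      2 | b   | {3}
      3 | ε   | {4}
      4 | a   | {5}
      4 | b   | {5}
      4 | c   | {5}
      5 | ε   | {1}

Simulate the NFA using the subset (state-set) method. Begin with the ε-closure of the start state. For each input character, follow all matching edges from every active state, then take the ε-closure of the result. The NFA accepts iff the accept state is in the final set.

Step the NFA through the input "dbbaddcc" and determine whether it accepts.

Answer: REJECT

Trace:
S₀ = ε-closure({0}) = {0,1,2}
'd' @ 1: {}  — state set empty
rest 'bbaddcc' ignored (set empty)
end set {} — state 1 not in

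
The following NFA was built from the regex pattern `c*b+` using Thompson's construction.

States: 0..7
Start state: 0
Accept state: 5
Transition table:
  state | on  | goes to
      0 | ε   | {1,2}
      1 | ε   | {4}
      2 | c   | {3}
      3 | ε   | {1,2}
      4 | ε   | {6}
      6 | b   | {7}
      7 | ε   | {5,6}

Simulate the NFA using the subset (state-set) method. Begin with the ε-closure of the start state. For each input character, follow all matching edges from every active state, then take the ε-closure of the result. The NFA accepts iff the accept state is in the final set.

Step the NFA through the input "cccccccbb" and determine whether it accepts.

start: ε-closure({0}) = {0,1,2,4,6}
'c' @ 1: {1,2,3,4,6}
'c' @ 2: {1,2,3,4,6}
'c' @ 3: {1,2,3,4,6}
'c' @ 4: {1,2,3,4,6}
'c' @ 5: {1,2,3,4,6}
'c' @ 6: {1,2,3,4,6}
'c' @ 7: {1,2,3,4,6}
'b' @ 8: {5,6,7}  (accept∈set)
'b' @ 9: {5,6,7}  (accept∈set)
end set {5,6,7} — state 5 in

Answer: ACCEPT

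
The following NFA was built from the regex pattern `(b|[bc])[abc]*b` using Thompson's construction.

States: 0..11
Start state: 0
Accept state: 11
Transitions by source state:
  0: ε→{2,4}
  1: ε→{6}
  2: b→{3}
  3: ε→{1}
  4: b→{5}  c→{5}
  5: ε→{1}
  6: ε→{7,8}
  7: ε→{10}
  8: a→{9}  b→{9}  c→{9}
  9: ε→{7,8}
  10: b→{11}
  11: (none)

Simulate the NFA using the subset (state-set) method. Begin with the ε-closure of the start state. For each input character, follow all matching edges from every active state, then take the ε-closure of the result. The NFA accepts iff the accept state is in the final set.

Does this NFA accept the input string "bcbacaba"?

Answer: REJECT

Steps:
S₀ = ε-closure({0}) = {0,2,4}
'b' @ 1: {1,3,5,6,7,8,10}
'c' @ 2: {7,8,9,10}
'b' @ 3: {7,8,9,10,11}  (accept∈set)
'a' @ 4: {7,8,9,10}
'c' @ 5: {7,8,9,10}
'a' @ 6: {7,8,9,10}
'b' @ 7: {7,8,9,10,11}  (accept∈set)
'a' @ 8: {7,8,9,10}
after full input: {7,8,9,10}  (accept=11 not in)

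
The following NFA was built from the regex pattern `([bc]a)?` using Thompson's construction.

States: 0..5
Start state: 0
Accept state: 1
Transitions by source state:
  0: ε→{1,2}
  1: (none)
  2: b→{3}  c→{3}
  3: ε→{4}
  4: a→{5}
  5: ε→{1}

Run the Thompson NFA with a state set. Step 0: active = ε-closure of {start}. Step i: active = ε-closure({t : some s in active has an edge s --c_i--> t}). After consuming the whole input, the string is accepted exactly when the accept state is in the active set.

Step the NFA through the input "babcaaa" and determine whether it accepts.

initial (ε-close {0}): {0,1,2}
'b' @ 1: {3,4}
'a' @ 2: {1,5}  [accepting]
'b' @ 3: {}  — dead — no transitions
rest 'caaa' ignored (set empty)
end set {} — state 1 not in

Answer: REJECT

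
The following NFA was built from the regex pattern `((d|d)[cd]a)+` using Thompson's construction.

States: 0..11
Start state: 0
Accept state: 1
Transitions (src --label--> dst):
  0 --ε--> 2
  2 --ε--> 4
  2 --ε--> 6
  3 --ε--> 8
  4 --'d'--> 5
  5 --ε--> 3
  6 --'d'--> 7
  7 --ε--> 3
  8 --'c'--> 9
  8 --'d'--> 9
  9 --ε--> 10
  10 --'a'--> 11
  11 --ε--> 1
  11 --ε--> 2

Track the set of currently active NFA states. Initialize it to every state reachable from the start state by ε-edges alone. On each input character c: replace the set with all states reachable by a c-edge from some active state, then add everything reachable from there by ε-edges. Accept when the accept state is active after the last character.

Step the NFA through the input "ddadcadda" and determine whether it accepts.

S₀ = ε-closure({0}) = {0,2,4,6}
'd' @ 1: {3,5,7,8}
'd' @ 2: {9,10}
'a' @ 3: {1,2,4,6,11}  ✓accept
'd' @ 4: {3,5,7,8}
'c' @ 5: {9,10}
'a' @ 6: {1,2,4,6,11}  ✓accept
'd' @ 7: {3,5,7,8}
'd' @ 8: {9,10}
'a' @ 9: {1,2,4,6,11}  ✓accept
end set {1,2,4,6,11} — state 1 in

Answer: ACCEPT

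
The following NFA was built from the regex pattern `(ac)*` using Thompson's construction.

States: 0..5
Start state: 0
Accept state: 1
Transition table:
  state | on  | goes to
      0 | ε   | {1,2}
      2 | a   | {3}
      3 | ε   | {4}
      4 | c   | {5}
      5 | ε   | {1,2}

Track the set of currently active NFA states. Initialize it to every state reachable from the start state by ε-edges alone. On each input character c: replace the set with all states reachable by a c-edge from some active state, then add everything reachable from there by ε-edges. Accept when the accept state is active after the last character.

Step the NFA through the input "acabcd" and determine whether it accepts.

Answer: REJECT

Derivation:
S₀ = ε-closure({0}) = {0,1,2}
'a' @ 1: {3,4}
'c' @ 2: {1,2,5}  (accept∈set)
'a' @ 3: {3,4}
'b' @ 4: {}  — no active states
rest 'cd' ignored (set empty)
final: {}; accept 1 not in set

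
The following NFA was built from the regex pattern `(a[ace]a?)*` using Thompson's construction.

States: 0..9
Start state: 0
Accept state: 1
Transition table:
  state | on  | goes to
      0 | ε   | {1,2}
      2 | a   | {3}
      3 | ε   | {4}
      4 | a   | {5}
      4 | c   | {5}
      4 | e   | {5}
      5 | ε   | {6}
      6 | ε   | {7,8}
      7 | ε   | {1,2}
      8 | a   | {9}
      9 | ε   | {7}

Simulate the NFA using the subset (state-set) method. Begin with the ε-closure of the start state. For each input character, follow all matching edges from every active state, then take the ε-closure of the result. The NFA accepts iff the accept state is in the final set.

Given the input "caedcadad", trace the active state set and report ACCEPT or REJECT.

Answer: REJECT

Derivation:
start: ε-closure({0}) = {0,1,2}
'c' @ 1: {}  — state set empty
rest 'aedcadad' ignored (set empty)
end set {} — state 1 not in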